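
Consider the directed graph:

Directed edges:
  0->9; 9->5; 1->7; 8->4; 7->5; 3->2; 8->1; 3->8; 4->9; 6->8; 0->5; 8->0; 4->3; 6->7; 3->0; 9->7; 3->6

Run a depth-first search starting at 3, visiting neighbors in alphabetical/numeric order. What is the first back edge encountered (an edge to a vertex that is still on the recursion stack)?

DFS from 3 (visiting neighbors in alphabetical/numeric order); mark gray on enter, black on exit:
3 gray
  0 gray
    5 gray
    5 black
    9 gray
      9→5: 5 black — skip
      7 gray
        7→5: 5 black — skip
      7 black
    9 black
  0 black
  2 gray
  2 black
  6 gray
    6→7: 7 black — skip
    8 gray
      8→0: 0 black — skip
      1 gray
        1→7: 7 black — skip
      1 black
      4 gray
        4→3: 3 is gray → back edge
First back edge: 4 → 3.

4->3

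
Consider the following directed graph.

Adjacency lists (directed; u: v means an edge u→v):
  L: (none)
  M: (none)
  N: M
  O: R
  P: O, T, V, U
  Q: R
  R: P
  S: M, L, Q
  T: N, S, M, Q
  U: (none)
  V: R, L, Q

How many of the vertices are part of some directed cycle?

7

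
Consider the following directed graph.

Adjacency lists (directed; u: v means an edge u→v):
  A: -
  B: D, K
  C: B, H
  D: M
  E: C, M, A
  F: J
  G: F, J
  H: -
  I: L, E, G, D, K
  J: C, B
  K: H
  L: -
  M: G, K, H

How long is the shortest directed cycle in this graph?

For each vertex v, BFS finds the shortest path from v back to v.
The shortest such closed walk is G → J → B → D → M → G, length 5.

5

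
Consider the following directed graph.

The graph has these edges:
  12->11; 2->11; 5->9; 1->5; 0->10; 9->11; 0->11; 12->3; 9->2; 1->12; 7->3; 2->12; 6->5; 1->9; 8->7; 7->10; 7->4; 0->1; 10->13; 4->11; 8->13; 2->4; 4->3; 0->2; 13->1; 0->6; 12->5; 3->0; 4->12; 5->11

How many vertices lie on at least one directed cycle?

A vertex is on a directed cycle iff it belongs to a strongly connected component of size ≥ 2 (or has a self-loop).
The vertices on cycles are {0, 1, 2, 3, 4, 5, 6, 9, 10, 12, 13} — 11 in total.

11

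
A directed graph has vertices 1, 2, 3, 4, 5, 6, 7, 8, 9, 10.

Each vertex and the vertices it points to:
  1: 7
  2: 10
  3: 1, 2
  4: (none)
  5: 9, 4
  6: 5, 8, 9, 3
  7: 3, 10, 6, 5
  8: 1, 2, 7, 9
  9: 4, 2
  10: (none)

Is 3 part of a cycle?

3 is on a cycle iff 3 can reach itself via ≥1 edge.
3 → 1 → 7 → 3 — yes.

Yes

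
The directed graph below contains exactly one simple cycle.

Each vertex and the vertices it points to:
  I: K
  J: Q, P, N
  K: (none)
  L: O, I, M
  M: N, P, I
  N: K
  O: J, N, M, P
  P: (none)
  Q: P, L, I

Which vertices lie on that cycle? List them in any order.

J, L, O, Q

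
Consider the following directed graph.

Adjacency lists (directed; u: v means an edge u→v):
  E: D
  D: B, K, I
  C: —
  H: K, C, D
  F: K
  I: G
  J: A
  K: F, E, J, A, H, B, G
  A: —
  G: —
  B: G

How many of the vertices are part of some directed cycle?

A vertex is on a directed cycle iff it belongs to a strongly connected component of size ≥ 2 (or has a self-loop).
The vertices on cycles are {D, E, F, H, K} — 5 in total.

5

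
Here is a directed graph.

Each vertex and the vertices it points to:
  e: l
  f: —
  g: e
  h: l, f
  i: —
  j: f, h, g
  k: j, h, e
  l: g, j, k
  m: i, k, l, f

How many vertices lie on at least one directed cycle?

A vertex is on a directed cycle iff it belongs to a strongly connected component of size ≥ 2 (or has a self-loop).
The vertices on cycles are {e, g, h, j, k, l} — 6 in total.

6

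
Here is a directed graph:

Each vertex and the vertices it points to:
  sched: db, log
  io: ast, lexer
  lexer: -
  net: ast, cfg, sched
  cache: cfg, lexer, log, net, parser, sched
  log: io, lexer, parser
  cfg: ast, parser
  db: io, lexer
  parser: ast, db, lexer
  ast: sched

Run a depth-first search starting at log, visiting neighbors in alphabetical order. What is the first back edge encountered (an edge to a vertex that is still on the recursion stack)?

db->io

DFS from log (visiting neighbors in alphabetical order); mark gray on enter, black on exit:
log gray
  io gray
    ast gray
      sched gray
        db gray
          db→io: io is gray → back edge
First back edge: db → io.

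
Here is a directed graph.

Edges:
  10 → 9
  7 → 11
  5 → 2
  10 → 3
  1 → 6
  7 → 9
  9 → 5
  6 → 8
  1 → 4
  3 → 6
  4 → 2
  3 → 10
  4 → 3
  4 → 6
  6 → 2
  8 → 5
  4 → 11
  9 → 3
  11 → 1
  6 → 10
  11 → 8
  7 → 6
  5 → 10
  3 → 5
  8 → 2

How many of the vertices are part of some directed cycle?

9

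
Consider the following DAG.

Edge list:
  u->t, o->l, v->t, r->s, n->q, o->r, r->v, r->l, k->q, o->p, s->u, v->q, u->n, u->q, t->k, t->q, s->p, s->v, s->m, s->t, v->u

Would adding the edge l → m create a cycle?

Adding l→m creates a cycle iff m can already reach l.
Explore from m: no path reaches l. The graph stays acyclic.

No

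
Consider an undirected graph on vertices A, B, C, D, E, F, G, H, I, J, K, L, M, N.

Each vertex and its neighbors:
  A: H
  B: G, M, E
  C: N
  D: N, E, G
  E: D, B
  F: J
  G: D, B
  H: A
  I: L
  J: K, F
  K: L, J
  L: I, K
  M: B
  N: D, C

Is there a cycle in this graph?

Yes

DFS, tracking each vertex's parent; an edge to a visited non-parent vertex closes a cycle.
Start from J:
visit J (parent –)
  visit K (parent J)
    visit L (parent K)
      visit I (parent L)
        I–L: parent, skip
      L–K: parent, skip
    K–J: parent, skip
  visit F (parent J)
    F–J: parent, skip
visit A (parent –)
  visit H (parent A)
    H–A: parent, skip
visit B (parent –)
  visit G (parent B)
    visit D (parent G)
      visit N (parent D)
        N–D: parent, skip
        visit C (parent N)
          C–N: parent, skip
      visit E (parent D)
        E–D: parent, skip
        E–B: B visited and ≠ parent → cycle
Cycle: B – G – D – E – B.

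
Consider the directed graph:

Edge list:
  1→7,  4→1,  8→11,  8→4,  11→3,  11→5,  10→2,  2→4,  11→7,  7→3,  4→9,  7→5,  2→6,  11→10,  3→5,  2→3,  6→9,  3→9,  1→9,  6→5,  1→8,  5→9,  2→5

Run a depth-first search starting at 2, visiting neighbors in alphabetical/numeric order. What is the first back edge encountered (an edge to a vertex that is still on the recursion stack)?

8->4

DFS from 2 (visiting neighbors in alphabetical/numeric order); mark gray on enter, black on exit:
2 gray
  3 gray
    5 gray
      9 gray
      9 black
    5 black
    3→9: 9 black — skip
  3 black
  4 gray
    1 gray
      7 gray
        7→3: 3 black — skip
        7→5: 5 black — skip
      7 black
      8 gray
        8→4: 4 is gray → back edge
First back edge: 8 → 4.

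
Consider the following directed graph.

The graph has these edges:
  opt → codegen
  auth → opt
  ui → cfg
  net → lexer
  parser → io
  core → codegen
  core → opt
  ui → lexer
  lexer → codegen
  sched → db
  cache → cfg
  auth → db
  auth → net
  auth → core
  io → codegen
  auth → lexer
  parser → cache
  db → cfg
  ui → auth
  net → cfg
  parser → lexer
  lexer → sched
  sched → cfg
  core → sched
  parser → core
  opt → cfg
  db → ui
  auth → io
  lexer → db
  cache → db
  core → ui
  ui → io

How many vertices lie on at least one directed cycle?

7

A vertex is on a directed cycle iff it belongs to a strongly connected component of size ≥ 2 (or has a self-loop).
The vertices on cycles are {db, ui, net, auth, core, lexer, sched} — 7 in total.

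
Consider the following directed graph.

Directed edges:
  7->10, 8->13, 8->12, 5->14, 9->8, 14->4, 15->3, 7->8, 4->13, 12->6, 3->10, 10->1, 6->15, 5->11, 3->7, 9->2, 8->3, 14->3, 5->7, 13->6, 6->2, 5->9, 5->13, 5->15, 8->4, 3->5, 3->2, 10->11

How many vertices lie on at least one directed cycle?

11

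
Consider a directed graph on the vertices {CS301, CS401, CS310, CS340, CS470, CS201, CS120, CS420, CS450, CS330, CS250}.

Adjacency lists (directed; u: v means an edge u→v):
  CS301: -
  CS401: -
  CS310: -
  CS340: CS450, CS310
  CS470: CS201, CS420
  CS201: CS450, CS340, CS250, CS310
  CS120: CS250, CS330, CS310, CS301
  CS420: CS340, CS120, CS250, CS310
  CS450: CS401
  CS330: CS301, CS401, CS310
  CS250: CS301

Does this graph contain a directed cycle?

No

DFS with white/gray/black marking, starting from CS420:
CS420 gray
  CS340 gray
    CS450 gray
      CS401 gray
      CS401 black
    CS450 black
    CS310 gray
    CS310 black
  CS340 black
  CS120 gray
    CS250 gray
      CS301 gray
      CS301 black
    CS250 black
    CS330 gray
      CS330→CS301: CS301 black — skip
      CS330→CS401: CS401 black — skip
      CS330→CS310: CS310 black — skip
    CS330 black
    CS120→CS310: CS310 black — skip
    CS120→CS301: CS301 black — skip
  CS120 black
  CS420→CS250: CS250 black — skip
  CS420→CS310: CS310 black — skip
CS420 black
CS470 gray
  CS201 gray
    CS201→CS450: CS450 black — skip
    CS201→CS340: CS340 black — skip
    CS201→CS250: CS250 black — skip
    CS201→CS310: CS310 black — skip
  CS201 black
  CS470→CS420: CS420 black — skip
CS470 black
Every edge goes to a white or black vertex — no back edge, so the graph is acyclic.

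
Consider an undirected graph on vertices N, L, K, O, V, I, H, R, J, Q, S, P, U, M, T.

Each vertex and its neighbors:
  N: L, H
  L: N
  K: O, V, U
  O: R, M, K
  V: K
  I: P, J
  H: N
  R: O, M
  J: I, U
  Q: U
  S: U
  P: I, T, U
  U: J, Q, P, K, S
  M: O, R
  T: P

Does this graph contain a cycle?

Yes

DFS, tracking each vertex's parent; an edge to a visited non-parent vertex closes a cycle.
Start from S:
visit S (parent –)
  visit U (parent S)
    visit J (parent U)
      visit I (parent J)
        visit P (parent I)
          P–I: parent, skip
          visit T (parent P)
            T–P: parent, skip
          P–U: U visited and ≠ parent → cycle
Cycle: U – J – I – P – U.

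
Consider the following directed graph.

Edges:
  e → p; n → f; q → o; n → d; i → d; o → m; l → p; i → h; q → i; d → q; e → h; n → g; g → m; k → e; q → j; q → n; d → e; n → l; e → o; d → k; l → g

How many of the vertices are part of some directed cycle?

4

A vertex is on a directed cycle iff it belongs to a strongly connected component of size ≥ 2 (or has a self-loop).
The vertices on cycles are {d, i, n, q} — 4 in total.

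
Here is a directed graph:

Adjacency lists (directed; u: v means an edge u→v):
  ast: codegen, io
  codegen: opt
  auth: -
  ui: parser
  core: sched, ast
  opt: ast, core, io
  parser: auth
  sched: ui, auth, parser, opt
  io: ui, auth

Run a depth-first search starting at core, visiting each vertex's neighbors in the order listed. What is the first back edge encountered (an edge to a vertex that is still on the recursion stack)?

codegen→opt

DFS from core (visiting each vertex's neighbors in the order listed); mark gray on enter, black on exit:
core gray
  sched gray
    ui gray
      parser gray
        auth gray
        auth black
      parser black
    ui black
    sched→auth: auth black — skip
    sched→parser: parser black — skip
    opt gray
      ast gray
        codegen gray
          codegen→opt: opt is gray → back edge
First back edge: codegen → opt.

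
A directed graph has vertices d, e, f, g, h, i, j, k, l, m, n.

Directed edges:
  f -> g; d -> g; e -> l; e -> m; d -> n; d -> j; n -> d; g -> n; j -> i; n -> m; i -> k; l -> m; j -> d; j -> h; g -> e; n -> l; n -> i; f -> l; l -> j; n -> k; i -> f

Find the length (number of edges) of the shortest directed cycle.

For each vertex v, BFS finds the shortest path from v back to v.
The shortest such closed walk is j → d → j, length 2.

2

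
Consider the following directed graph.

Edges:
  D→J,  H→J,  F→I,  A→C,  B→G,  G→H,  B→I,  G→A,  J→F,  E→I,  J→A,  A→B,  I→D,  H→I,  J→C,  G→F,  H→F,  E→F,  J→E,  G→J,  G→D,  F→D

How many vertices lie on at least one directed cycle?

A vertex is on a directed cycle iff it belongs to a strongly connected component of size ≥ 2 (or has a self-loop).
The vertices on cycles are {A, B, D, E, F, G, H, I, J} — 9 in total.

9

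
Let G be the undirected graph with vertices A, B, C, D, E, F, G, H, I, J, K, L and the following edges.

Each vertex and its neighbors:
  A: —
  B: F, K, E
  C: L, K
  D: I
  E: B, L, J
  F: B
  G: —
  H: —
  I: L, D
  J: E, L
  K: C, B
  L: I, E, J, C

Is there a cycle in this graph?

DFS, tracking each vertex's parent; an edge to a visited non-parent vertex closes a cycle.
Start from B:
visit B (parent –)
  visit F (parent B)
    F–B: parent, skip
  visit K (parent B)
    visit C (parent K)
      visit L (parent C)
        visit I (parent L)
          I–L: parent, skip
          visit D (parent I)
            D–I: parent, skip
        visit E (parent L)
          E–B: B visited and ≠ parent → cycle
Cycle: B – K – C – L – E – B.

Yes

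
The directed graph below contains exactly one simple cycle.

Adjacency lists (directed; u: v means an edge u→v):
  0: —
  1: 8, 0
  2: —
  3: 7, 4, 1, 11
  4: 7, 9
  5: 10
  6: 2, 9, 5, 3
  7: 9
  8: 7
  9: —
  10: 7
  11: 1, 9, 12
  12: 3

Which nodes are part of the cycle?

3, 11, 12

DFS with gray/black marking from 3:
3 gray
  7 gray
    9 gray
    9 black
  7 black
  4 gray
    4→7: 7 black — skip
    4→9: 9 black — skip
  4 black
  1 gray
    8 gray
      8→7: 7 black — skip
    8 black
    0 gray
    0 black
  1 black
  11 gray
    11→1: 1 black — skip
    11→9: 9 black — skip
    12 gray
      12→3: 3 is gray → back edge
Back edge closes the cycle 3 → 11 → 12 → 3; its vertices are {3, 11, 12}.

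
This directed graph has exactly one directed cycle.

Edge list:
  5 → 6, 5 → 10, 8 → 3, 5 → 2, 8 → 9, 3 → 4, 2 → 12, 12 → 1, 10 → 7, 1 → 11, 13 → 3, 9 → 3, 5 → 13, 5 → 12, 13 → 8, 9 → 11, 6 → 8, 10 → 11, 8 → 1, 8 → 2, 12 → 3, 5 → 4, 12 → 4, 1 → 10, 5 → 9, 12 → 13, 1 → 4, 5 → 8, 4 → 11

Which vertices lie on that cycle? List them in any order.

2, 8, 12, 13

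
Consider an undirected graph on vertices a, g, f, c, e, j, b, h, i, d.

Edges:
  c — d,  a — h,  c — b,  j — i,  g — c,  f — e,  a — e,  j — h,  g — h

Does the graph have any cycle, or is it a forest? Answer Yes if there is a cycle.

No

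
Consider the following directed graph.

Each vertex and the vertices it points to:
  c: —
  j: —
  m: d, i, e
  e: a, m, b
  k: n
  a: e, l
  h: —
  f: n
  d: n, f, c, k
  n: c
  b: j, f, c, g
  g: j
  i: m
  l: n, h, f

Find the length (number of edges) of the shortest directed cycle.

2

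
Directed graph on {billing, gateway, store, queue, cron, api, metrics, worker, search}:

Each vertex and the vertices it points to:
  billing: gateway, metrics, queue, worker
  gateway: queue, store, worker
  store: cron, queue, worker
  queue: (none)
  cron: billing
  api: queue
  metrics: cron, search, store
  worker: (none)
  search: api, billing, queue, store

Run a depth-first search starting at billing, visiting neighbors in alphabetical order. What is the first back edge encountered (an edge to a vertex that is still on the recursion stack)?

cron→billing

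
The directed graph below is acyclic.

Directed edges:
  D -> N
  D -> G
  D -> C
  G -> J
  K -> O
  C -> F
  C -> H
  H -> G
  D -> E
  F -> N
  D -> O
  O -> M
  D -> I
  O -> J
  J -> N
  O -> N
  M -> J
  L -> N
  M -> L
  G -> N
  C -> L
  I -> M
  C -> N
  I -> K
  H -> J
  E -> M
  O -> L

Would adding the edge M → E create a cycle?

Yes

Adding M→E creates a cycle iff E can already reach M.
Path from E: E → M.
So E → … → M → E is a cycle.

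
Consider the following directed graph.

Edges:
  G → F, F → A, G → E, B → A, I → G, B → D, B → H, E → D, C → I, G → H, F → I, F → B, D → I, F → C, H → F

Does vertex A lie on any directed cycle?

No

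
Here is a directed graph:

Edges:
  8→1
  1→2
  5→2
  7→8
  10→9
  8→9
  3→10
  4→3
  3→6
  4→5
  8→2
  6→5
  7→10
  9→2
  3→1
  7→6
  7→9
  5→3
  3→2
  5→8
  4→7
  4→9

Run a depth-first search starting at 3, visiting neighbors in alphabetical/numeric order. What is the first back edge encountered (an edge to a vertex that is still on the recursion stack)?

DFS from 3 (visiting neighbors in alphabetical/numeric order); mark gray on enter, black on exit:
3 gray
  1 gray
    2 gray
    2 black
  1 black
  3→2: 2 black — skip
  6 gray
    5 gray
      5→2: 2 black — skip
      5→3: 3 is gray → back edge
First back edge: 5 → 3.

5->3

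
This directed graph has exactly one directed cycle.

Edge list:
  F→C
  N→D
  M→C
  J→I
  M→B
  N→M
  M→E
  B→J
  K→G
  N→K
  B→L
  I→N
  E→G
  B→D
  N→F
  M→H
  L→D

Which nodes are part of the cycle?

DFS with gray/black marking from N:
N gray
  K gray
    G gray
    G black
  K black
  M gray
    H gray
    H black
    C gray
    C black
    B gray
      J gray
        I gray
          I→N: N is gray → back edge
Back edge closes the cycle N → M → B → J → I → N; its vertices are {B, I, J, M, N}.

B, I, J, M, N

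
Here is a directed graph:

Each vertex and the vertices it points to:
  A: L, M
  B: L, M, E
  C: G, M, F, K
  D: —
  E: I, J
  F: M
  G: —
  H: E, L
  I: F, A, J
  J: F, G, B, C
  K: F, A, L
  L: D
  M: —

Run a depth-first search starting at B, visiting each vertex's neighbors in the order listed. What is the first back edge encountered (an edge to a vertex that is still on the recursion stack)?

DFS from B (visiting each vertex's neighbors in the order listed); mark gray on enter, black on exit:
B gray
  L gray
    D gray
    D black
  L black
  M gray
  M black
  E gray
    I gray
      F gray
        F→M: M black — skip
      F black
      A gray
        A→L: L black — skip
        A→M: M black — skip
      A black
      J gray
        J→F: F black — skip
        G gray
        G black
        J→B: B is gray → back edge
First back edge: J → B.

J→B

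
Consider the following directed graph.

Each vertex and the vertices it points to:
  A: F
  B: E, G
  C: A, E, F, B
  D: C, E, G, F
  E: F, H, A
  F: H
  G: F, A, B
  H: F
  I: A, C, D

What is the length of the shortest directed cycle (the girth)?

2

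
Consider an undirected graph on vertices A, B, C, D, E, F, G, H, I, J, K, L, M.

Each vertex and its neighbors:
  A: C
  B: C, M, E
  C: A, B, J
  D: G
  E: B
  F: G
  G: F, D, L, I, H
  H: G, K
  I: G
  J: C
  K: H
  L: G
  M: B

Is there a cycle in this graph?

No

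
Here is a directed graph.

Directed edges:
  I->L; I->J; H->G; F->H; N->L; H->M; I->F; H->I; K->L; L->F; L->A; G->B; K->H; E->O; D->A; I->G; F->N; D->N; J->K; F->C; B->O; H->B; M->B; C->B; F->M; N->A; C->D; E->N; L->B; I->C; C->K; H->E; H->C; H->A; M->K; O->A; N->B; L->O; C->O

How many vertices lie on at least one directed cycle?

A vertex is on a directed cycle iff it belongs to a strongly connected component of size ≥ 2 (or has a self-loop).
The vertices on cycles are {C, D, E, F, H, I, J, K, L, M, N} — 11 in total.

11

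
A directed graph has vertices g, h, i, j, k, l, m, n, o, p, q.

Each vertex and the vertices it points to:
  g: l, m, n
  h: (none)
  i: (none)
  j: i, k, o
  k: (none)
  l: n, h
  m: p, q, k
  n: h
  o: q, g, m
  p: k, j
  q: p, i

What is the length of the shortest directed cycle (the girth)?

4

For each vertex v, BFS finds the shortest path from v back to v.
The shortest such closed walk is m → p → j → o → m, length 4.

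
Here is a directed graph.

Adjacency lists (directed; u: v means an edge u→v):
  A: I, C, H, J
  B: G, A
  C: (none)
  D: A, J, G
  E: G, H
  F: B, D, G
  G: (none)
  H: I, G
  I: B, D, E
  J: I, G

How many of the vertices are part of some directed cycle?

A vertex is on a directed cycle iff it belongs to a strongly connected component of size ≥ 2 (or has a self-loop).
The vertices on cycles are {A, B, D, E, H, I, J} — 7 in total.

7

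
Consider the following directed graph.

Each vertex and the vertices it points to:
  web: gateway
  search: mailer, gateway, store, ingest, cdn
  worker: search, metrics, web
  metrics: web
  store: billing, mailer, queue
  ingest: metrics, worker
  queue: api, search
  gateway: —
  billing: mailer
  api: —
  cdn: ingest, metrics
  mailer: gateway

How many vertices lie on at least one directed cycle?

6

A vertex is on a directed cycle iff it belongs to a strongly connected component of size ≥ 2 (or has a self-loop).
The vertices on cycles are {cdn, queue, store, ingest, search, worker} — 6 in total.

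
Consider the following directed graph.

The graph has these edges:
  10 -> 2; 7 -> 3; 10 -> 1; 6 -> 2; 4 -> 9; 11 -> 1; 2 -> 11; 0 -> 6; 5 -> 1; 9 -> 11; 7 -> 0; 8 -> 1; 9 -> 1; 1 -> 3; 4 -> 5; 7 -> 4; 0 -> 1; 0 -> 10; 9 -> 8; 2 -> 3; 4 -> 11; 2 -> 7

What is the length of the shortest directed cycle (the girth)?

For each vertex v, BFS finds the shortest path from v back to v.
The shortest such closed walk is 7 → 0 → 6 → 2 → 7, length 4.

4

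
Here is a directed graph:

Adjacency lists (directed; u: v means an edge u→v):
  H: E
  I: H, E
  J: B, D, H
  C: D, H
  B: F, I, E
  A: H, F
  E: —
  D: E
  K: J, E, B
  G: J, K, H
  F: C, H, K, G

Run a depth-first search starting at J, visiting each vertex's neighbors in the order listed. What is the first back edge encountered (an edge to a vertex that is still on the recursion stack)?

DFS from J (visiting each vertex's neighbors in the order listed); mark gray on enter, black on exit:
J gray
  B gray
    F gray
      C gray
        D gray
          E gray
          E black
        D black
        H gray
          H→E: E black — skip
        H black
      C black
      F→H: H black — skip
      K gray
        K→J: J is gray → back edge
First back edge: K → J.

K->J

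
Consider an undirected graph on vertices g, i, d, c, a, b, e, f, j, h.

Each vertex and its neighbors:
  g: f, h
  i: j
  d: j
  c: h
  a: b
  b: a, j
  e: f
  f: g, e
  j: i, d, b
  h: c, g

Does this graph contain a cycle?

No

DFS, tracking each vertex's parent; an edge to a visited non-parent vertex closes a cycle.
Start from d:
visit d (parent –)
  visit j (parent d)
    visit i (parent j)
      i–j: parent, skip
    j–d: parent, skip
    visit b (parent j)
      visit a (parent b)
        a–b: parent, skip
      b–j: parent, skip
visit g (parent –)
  visit f (parent g)
    f–g: parent, skip
    visit e (parent f)
      e–f: parent, skip
  visit h (parent g)
    visit c (parent h)
      c–h: parent, skip
    h–g: parent, skip
No non-parent visited neighbor found — the graph is a forest.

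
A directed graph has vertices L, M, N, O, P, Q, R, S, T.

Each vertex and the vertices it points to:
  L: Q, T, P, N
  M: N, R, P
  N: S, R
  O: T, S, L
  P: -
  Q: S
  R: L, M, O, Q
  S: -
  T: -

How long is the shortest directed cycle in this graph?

2

For each vertex v, BFS finds the shortest path from v back to v.
The shortest such closed walk is R → M → R, length 2.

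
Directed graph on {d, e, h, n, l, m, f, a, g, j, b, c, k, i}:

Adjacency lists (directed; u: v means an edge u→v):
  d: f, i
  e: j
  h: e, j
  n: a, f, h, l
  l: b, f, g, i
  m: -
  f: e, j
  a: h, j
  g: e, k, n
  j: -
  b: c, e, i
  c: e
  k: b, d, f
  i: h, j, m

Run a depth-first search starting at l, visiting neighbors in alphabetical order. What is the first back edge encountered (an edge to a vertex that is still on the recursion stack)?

DFS from l (visiting neighbors in alphabetical order); mark gray on enter, black on exit:
l gray
  b gray
    c gray
      e gray
        j gray
        j black
      e black
    c black
    b→e: e black — skip
    i gray
      h gray
        h→e: e black — skip
        h→j: j black — skip
      h black
      i→j: j black — skip
      m gray
      m black
    i black
  b black
  f gray
    f→e: e black — skip
    f→j: j black — skip
  f black
  g gray
    g→e: e black — skip
    k gray
      k→b: b black — skip
      d gray
        d→f: f black — skip
        d→i: i black — skip
      d black
      k→f: f black — skip
    k black
    n gray
      a gray
        a→h: h black — skip
        a→j: j black — skip
      a black
      n→f: f black — skip
      n→h: h black — skip
      n→l: l is gray → back edge
First back edge: n → l.

n→l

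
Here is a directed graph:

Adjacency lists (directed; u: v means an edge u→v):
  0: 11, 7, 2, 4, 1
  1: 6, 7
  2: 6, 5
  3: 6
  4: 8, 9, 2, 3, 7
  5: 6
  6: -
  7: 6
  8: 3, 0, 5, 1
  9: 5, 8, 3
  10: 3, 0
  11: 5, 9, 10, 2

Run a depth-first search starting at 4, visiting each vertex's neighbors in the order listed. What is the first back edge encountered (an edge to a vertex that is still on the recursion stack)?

DFS from 4 (visiting each vertex's neighbors in the order listed); mark gray on enter, black on exit:
4 gray
  8 gray
    3 gray
      6 gray
      6 black
    3 black
    0 gray
      11 gray
        5 gray
          5→6: 6 black — skip
        5 black
        9 gray
          9→5: 5 black — skip
          9→8: 8 is gray → back edge
First back edge: 9 → 8.

9→8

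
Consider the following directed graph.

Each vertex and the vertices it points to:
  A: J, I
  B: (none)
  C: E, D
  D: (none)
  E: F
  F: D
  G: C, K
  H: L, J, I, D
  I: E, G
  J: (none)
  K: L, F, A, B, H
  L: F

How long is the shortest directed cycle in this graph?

For each vertex v, BFS finds the shortest path from v back to v.
The shortest such closed walk is G → K → H → I → G, length 4.

4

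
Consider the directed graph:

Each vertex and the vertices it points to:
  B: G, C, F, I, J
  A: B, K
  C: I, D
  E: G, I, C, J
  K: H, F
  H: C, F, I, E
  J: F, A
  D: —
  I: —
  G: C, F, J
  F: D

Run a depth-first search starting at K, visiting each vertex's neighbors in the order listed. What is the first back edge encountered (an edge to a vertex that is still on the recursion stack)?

B→G

DFS from K (visiting each vertex's neighbors in the order listed); mark gray on enter, black on exit:
K gray
  H gray
    C gray
      I gray
      I black
      D gray
      D black
    C black
    F gray
      F→D: D black — skip
    F black
    H→I: I black — skip
    E gray
      G gray
        G→C: C black — skip
        G→F: F black — skip
        J gray
          J→F: F black — skip
          A gray
            B gray
              B→G: G is gray → back edge
First back edge: B → G.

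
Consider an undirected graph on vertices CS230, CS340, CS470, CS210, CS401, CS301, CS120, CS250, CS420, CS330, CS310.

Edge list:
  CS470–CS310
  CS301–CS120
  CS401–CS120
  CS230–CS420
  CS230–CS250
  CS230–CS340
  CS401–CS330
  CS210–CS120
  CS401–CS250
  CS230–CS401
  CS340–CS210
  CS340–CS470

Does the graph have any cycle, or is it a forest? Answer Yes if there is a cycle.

DFS, tracking each vertex's parent; an edge to a visited non-parent vertex closes a cycle.
Start from CS470:
visit CS470 (parent –)
  visit CS310 (parent CS470)
    CS310–CS470: parent, skip
  visit CS340 (parent CS470)
    CS340–CS470: parent, skip
    visit CS230 (parent CS340)
      visit CS401 (parent CS230)
        visit CS250 (parent CS401)
          CS250–CS401: parent, skip
          CS250–CS230: CS230 visited and ≠ parent → cycle
Cycle: CS230 – CS401 – CS250 – CS230.

Yes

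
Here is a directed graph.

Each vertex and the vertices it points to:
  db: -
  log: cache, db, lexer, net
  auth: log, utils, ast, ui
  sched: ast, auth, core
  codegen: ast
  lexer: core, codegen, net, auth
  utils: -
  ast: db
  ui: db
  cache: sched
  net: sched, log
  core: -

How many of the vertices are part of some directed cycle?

A vertex is on a directed cycle iff it belongs to a strongly connected component of size ≥ 2 (or has a self-loop).
The vertices on cycles are {log, net, auth, cache, lexer, sched} — 6 in total.

6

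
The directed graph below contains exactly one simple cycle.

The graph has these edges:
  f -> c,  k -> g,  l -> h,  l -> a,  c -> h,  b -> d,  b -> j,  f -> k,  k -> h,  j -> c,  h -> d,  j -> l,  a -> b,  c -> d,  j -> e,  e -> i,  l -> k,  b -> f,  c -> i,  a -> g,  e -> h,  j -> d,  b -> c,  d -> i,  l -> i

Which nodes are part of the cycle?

a, b, j, l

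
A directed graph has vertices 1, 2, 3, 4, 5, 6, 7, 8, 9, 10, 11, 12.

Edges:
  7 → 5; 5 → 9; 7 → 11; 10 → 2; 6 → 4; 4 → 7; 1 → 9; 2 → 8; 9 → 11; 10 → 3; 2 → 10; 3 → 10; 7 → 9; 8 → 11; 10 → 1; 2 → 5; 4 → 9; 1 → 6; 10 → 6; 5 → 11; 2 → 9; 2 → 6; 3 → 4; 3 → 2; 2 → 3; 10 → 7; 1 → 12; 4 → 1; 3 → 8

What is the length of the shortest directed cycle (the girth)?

2

For each vertex v, BFS finds the shortest path from v back to v.
The shortest such closed walk is 2 → 3 → 2, length 2.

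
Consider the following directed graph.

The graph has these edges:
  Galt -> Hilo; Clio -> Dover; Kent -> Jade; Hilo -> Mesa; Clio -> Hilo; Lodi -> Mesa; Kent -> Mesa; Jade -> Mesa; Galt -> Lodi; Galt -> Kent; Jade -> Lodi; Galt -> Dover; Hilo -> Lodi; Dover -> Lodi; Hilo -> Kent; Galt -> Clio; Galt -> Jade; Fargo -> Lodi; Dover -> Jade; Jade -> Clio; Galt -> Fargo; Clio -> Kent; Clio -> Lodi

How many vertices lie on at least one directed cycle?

5

A vertex is on a directed cycle iff it belongs to a strongly connected component of size ≥ 2 (or has a self-loop).
The vertices on cycles are {Clio, Hilo, Jade, Kent, Dover} — 5 in total.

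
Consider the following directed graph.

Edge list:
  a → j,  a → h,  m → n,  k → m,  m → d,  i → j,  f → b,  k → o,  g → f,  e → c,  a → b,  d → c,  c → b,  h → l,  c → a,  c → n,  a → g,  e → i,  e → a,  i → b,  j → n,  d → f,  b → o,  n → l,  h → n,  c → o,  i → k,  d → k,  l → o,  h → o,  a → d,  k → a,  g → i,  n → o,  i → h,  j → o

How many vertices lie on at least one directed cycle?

7

A vertex is on a directed cycle iff it belongs to a strongly connected component of size ≥ 2 (or has a self-loop).
The vertices on cycles are {a, c, d, g, i, k, m} — 7 in total.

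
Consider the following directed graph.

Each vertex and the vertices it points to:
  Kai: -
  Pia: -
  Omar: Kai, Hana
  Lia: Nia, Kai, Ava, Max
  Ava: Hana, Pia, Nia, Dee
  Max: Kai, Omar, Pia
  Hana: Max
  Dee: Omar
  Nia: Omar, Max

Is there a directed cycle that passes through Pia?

No

Pia lies on a cycle iff there is a path from Pia back to itself.
Exploring from Pia, it never reaches itself; equivalently, its strongly connected component is a singleton.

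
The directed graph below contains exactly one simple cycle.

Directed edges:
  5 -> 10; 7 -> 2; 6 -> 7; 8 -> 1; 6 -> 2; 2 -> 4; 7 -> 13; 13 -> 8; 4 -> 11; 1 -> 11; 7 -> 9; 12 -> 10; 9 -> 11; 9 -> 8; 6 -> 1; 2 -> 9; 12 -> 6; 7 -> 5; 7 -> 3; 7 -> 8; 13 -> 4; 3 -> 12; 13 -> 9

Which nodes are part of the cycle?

3, 6, 7, 12

DFS with gray/black marking from 6:
6 gray
  7 gray
    3 gray
      12 gray
        10 gray
        10 black
        12→6: 6 is gray → back edge
Back edge closes the cycle 6 → 7 → 3 → 12 → 6; its vertices are {3, 6, 7, 12}.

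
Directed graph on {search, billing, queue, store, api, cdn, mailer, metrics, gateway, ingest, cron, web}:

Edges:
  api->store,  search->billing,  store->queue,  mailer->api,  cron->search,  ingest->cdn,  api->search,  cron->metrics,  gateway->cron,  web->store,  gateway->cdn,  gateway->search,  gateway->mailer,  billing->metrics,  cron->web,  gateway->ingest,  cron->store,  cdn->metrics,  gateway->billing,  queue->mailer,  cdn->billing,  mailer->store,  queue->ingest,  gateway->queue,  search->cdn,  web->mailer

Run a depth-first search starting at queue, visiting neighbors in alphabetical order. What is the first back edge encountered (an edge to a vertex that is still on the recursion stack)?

DFS from queue (visiting neighbors in alphabetical order); mark gray on enter, black on exit:
queue gray
  ingest gray
    cdn gray
      billing gray
        metrics gray
        metrics black
      billing black
      cdn→metrics: metrics black — skip
    cdn black
  ingest black
  mailer gray
    api gray
      search gray
        search→billing: billing black — skip
        search→cdn: cdn black — skip
      search black
      store gray
        store→queue: queue is gray → back edge
First back edge: store → queue.

store→queue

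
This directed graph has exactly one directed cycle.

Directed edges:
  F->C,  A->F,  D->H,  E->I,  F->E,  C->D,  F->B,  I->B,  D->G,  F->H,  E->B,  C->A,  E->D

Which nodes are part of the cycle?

A, C, F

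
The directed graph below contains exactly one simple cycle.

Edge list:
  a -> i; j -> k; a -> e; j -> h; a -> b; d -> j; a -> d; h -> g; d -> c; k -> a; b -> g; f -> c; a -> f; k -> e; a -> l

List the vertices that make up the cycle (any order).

a, d, j, k

DFS with gray/black marking from j:
j gray
  k gray
    a gray
      i gray
      i black
      b gray
        g gray
        g black
      b black
      d gray
        d→j: j is gray → back edge
Back edge closes the cycle j → k → a → d → j; its vertices are {a, d, j, k}.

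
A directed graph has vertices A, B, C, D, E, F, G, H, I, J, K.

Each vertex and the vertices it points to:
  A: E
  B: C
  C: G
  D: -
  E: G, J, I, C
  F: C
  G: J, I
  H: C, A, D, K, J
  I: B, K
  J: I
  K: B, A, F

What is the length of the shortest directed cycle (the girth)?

4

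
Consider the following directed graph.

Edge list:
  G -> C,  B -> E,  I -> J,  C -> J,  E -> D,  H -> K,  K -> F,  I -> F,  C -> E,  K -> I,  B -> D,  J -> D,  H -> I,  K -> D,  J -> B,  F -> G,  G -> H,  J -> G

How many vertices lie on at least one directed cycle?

A vertex is on a directed cycle iff it belongs to a strongly connected component of size ≥ 2 (or has a self-loop).
The vertices on cycles are {C, F, G, H, I, J, K} — 7 in total.

7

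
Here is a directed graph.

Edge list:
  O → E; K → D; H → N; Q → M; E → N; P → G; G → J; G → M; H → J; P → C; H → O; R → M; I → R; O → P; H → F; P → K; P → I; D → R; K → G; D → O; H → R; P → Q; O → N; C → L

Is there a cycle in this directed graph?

DFS with white/gray/black marking, starting from P:
P gray
  G gray
    J gray
    J black
    M gray
    M black
  G black
  K gray
    K→G: G black — skip
    D gray
      R gray
        R→M: M black — skip
      R black
      O gray
        E gray
          N gray
          N black
        E black
        O→N: N black — skip
        O→P: P is gray → back edge
Back edge found, so a cycle exists: P → K → D → O → P.

Yes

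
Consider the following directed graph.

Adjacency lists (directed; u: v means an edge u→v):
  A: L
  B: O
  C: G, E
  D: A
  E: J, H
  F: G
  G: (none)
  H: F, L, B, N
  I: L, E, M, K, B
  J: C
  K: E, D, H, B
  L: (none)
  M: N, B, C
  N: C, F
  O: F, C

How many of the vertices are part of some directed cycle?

7

A vertex is on a directed cycle iff it belongs to a strongly connected component of size ≥ 2 (or has a self-loop).
The vertices on cycles are {B, C, E, H, J, N, O} — 7 in total.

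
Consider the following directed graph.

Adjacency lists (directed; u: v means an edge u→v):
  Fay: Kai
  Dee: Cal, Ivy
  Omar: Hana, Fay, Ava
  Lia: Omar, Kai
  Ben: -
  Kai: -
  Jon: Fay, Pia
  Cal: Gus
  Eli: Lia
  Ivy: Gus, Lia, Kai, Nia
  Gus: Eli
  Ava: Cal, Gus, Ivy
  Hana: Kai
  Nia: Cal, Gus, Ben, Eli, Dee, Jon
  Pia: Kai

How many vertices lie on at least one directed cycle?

9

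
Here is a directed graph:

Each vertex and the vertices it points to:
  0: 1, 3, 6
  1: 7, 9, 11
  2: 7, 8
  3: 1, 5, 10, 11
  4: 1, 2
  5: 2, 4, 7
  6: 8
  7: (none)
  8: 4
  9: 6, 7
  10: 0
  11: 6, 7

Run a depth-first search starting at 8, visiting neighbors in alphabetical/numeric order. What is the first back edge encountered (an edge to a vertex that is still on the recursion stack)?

DFS from 8 (visiting neighbors in alphabetical/numeric order); mark gray on enter, black on exit:
8 gray
  4 gray
    1 gray
      7 gray
      7 black
      9 gray
        6 gray
          6→8: 8 is gray → back edge
First back edge: 6 → 8.

6->8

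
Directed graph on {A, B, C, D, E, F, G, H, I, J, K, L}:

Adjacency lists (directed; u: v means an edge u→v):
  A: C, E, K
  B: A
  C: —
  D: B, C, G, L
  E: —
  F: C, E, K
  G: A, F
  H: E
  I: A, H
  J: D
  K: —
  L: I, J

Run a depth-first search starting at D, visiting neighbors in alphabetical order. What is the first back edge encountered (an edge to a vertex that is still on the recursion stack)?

J→D

DFS from D (visiting neighbors in alphabetical order); mark gray on enter, black on exit:
D gray
  B gray
    A gray
      C gray
      C black
      E gray
      E black
      K gray
      K black
    A black
  B black
  D→C: C black — skip
  G gray
    G→A: A black — skip
    F gray
      F→C: C black — skip
      F→E: E black — skip
      F→K: K black — skip
    F black
  G black
  L gray
    I gray
      I→A: A black — skip
      H gray
        H→E: E black — skip
      H black
    I black
    J gray
      J→D: D is gray → back edge
First back edge: J → D.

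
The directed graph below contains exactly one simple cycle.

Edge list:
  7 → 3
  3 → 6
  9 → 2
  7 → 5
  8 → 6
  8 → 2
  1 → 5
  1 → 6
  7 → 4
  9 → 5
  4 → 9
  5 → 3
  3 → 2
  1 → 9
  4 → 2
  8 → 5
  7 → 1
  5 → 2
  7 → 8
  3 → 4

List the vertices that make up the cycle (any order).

DFS with gray/black marking from 3:
3 gray
  4 gray
    2 gray
    2 black
    9 gray
      5 gray
        5→2: 2 black — skip
        5→3: 3 is gray → back edge
Back edge closes the cycle 3 → 4 → 9 → 5 → 3; its vertices are {3, 4, 5, 9}.

3, 4, 5, 9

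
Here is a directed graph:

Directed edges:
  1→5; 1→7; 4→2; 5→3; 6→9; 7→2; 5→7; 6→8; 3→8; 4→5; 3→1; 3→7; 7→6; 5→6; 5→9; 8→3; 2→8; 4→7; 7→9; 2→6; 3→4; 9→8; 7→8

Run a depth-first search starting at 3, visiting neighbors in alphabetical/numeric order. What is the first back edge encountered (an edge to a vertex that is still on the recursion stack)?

5->3

DFS from 3 (visiting neighbors in alphabetical/numeric order); mark gray on enter, black on exit:
3 gray
  1 gray
    5 gray
      5→3: 3 is gray → back edge
First back edge: 5 → 3.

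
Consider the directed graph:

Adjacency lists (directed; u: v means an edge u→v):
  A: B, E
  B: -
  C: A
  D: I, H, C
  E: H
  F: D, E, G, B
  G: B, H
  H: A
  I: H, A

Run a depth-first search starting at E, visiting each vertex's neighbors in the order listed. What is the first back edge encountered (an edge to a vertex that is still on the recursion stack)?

DFS from E (visiting each vertex's neighbors in the order listed); mark gray on enter, black on exit:
E gray
  H gray
    A gray
      B gray
      B black
      A→E: E is gray → back edge
First back edge: A → E.

A→E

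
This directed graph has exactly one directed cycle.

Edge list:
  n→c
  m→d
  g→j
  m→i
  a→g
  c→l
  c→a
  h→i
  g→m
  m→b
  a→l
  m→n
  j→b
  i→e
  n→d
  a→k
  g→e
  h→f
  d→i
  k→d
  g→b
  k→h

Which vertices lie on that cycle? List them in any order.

DFS with gray/black marking from c:
c gray
  l gray
  l black
  a gray
    g gray
      m gray
        i gray
          e gray
          e black
        i black
        b gray
        b black
        d gray
          d→i: i black — skip
        d black
        n gray
          n→d: d black — skip
          n→c: c is gray → back edge
Back edge closes the cycle c → a → g → m → n → c; its vertices are {a, c, g, m, n}.

a, c, g, m, n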